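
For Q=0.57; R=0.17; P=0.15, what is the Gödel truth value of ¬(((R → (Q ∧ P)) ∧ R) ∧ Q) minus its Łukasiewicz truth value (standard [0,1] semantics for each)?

-0.83

Gödel evaluation:
  (Q ∧ P) = min(0.57, 0.15) = 0.15
  (R → (Q ∧ P)): 0.17 > 0.15, so result = 0.15
  ((R → (Q ∧ P)) ∧ R) = min(0.15, 0.17) = 0.15
  (((R → (Q ∧ P)) ∧ R) ∧ Q) = min(0.15, 0.57) = 0.15
  ¬(((R → (Q ∧ P)) ∧ R) ∧ Q): Gödel ¬ of 0.15 = 0 (operand ≠ 0)
  Gödel value = 0
Łukasiewicz evaluation:
  (Q ∧ P) = min(0.57, 0.15) = 0.15
  (R → (Q ∧ P)): min(1, 1 − 0.17 + 0.15) = 0.98
  ((R → (Q ∧ P)) ∧ R) = min(0.98, 0.17) = 0.17
  (((R → (Q ∧ P)) ∧ R) ∧ Q) = min(0.17, 0.57) = 0.17
  ¬(((R → (Q ∧ P)) ∧ R) ∧ Q): Łukasiewicz ¬ gives 1 − 0.17 = 0.83
  Łukasiewicz value = 0.83
Difference: 0 − 0.83 = -0.83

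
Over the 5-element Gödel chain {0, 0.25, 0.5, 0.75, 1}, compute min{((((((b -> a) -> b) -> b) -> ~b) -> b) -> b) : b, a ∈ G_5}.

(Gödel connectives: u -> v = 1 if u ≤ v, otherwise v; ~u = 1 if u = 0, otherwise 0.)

0.25

The minimum is attained at b = 0.25, a = 0:
  (b -> a): 0.25 > 0, so result = 0
  ((b -> a) -> b): 0 ≤ 0.25, so result = 1
  (((b -> a) -> b) -> b): 1 > 0.25, so result = 0.25
  ~b: Gödel ¬ of 0.25 = 0 (operand ≠ 0)
  ((((b -> a) -> b) -> b) -> ~b): 0.25 > 0, so result = 0
  (((((b -> a) -> b) -> b) -> ~b) -> b): 0 ≤ 0.25, so result = 1
  ((((((b -> a) -> b) -> b) -> ~b) -> b) -> b): 1 > 0.25, so result = 0.25
Checking all 25 assignments confirms none give a value below 0.25.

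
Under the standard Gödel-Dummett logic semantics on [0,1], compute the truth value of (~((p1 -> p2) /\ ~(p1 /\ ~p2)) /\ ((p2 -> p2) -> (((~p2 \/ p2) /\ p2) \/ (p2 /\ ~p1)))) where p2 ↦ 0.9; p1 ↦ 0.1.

0.00

(p1 -> p2): 0.1 ≤ 0.9, so result = 1
~p2: Gödel ¬ of 0.9 = 0 (operand ≠ 0)
(p1 /\ ~p2) = min(0.1, 0) = 0
~(p1 /\ ~p2): Gödel ¬ of 0 = 1 (operand is 0)
((p1 -> p2) /\ ~(p1 /\ ~p2)) = min(1, 1) = 1
~((p1 -> p2) /\ ~(p1 /\ ~p2)): Gödel ¬ of 1 = 0 (operand ≠ 0)
(p2 -> p2): 0.9 ≤ 0.9, so result = 1
~p2: Gödel ¬ of 0.9 = 0 (operand ≠ 0)
(~p2 \/ p2) = max(0, 0.9) = 0.9
((~p2 \/ p2) /\ p2) = min(0.9, 0.9) = 0.9
~p1: Gödel ¬ of 0.1 = 0 (operand ≠ 0)
(p2 /\ ~p1) = min(0.9, 0) = 0
(((~p2 \/ p2) /\ p2) \/ (p2 /\ ~p1)) = max(0.9, 0) = 0.9
((p2 -> p2) -> (((~p2 \/ p2) /\ p2) \/ (p2 /\ ~p1))): 1 > 0.9, so result = 0.9
(~((p1 -> p2) /\ ~(p1 /\ ~p2)) /\ ((p2 -> p2) -> (((~p2 \/ p2) /\ p2) \/ (p2 /\ ~p1)))) = min(0, 0.9) = 0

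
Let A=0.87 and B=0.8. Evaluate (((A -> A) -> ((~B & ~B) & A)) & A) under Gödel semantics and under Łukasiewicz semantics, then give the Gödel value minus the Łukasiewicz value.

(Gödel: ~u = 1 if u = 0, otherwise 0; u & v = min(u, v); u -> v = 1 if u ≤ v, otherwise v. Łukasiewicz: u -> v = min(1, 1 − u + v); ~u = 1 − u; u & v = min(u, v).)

-0.20

Gödel evaluation:
  (A -> A): 0.87 ≤ 0.87, so result = 1
  ~B: Gödel ¬ of 0.8 = 0 (operand ≠ 0)
  ~B: Gödel ¬ of 0.8 = 0 (operand ≠ 0)
  (~B & ~B) = min(0, 0) = 0
  ((~B & ~B) & A) = min(0, 0.87) = 0
  ((A -> A) -> ((~B & ~B) & A)): 1 > 0, so result = 0
  (((A -> A) -> ((~B & ~B) & A)) & A) = min(0, 0.87) = 0
  Gödel value = 0
Łukasiewicz evaluation:
  (A -> A): min(1, 1 − 0.87 + 0.87) = 1
  ~B: Łukasiewicz ¬ gives 1 − 0.8 = 0.2
  ~B: Łukasiewicz ¬ gives 1 − 0.8 = 0.2
  (~B & ~B) = min(0.2, 0.2) = 0.2
  ((~B & ~B) & A) = min(0.2, 0.87) = 0.2
  ((A -> A) -> ((~B & ~B) & A)): min(1, 1 − 1 + 0.2) = 0.2
  (((A -> A) -> ((~B & ~B) & A)) & A) = min(0.2, 0.87) = 0.2
  Łukasiewicz value = 0.2
Difference: 0 − 0.2 = -0.20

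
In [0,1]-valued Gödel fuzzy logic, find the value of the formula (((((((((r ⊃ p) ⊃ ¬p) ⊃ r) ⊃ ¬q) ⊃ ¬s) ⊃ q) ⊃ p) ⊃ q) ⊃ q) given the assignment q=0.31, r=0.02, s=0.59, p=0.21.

0.31

(r ⊃ p): 0.02 ≤ 0.21, so result = 1
¬p: Gödel ¬ of 0.21 = 0 (operand ≠ 0)
((r ⊃ p) ⊃ ¬p): 1 > 0, so result = 0
(((r ⊃ p) ⊃ ¬p) ⊃ r): 0 ≤ 0.02, so result = 1
¬q: Gödel ¬ of 0.31 = 0 (operand ≠ 0)
((((r ⊃ p) ⊃ ¬p) ⊃ r) ⊃ ¬q): 1 > 0, so result = 0
¬s: Gödel ¬ of 0.59 = 0 (operand ≠ 0)
(((((r ⊃ p) ⊃ ¬p) ⊃ r) ⊃ ¬q) ⊃ ¬s): 0 ≤ 0, so result = 1
((((((r ⊃ p) ⊃ ¬p) ⊃ r) ⊃ ¬q) ⊃ ¬s) ⊃ q): 1 > 0.31, so result = 0.31
(((((((r ⊃ p) ⊃ ¬p) ⊃ r) ⊃ ¬q) ⊃ ¬s) ⊃ q) ⊃ p): 0.31 > 0.21, so result = 0.21
((((((((r ⊃ p) ⊃ ¬p) ⊃ r) ⊃ ¬q) ⊃ ¬s) ⊃ q) ⊃ p) ⊃ q): 0.21 ≤ 0.31, so result = 1
(((((((((r ⊃ p) ⊃ ¬p) ⊃ r) ⊃ ¬q) ⊃ ¬s) ⊃ q) ⊃ p) ⊃ q) ⊃ q): 1 > 0.31, so result = 0.31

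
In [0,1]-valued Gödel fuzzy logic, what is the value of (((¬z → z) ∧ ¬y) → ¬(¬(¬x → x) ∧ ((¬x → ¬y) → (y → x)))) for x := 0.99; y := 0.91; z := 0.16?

¬z: Gödel ¬ of 0.16 = 0 (operand ≠ 0)
(¬z → z): 0 ≤ 0.16, so result = 1
¬y: Gödel ¬ of 0.91 = 0 (operand ≠ 0)
((¬z → z) ∧ ¬y) = min(1, 0) = 0
¬x: Gödel ¬ of 0.99 = 0 (operand ≠ 0)
(¬x → x): 0 ≤ 0.99, so result = 1
¬(¬x → x): Gödel ¬ of 1 = 0 (operand ≠ 0)
¬x: Gödel ¬ of 0.99 = 0 (operand ≠ 0)
¬y: Gödel ¬ of 0.91 = 0 (operand ≠ 0)
(¬x → ¬y): 0 ≤ 0, so result = 1
(y → x): 0.91 ≤ 0.99, so result = 1
((¬x → ¬y) → (y → x)): 1 ≤ 1, so result = 1
(¬(¬x → x) ∧ ((¬x → ¬y) → (y → x))) = min(0, 1) = 0
¬(¬(¬x → x) ∧ ((¬x → ¬y) → (y → x))): Gödel ¬ of 0 = 1 (operand is 0)
(((¬z → z) ∧ ¬y) → ¬(¬(¬x → x) ∧ ((¬x → ¬y) → (y → x)))): 0 ≤ 1, so result = 1

1.00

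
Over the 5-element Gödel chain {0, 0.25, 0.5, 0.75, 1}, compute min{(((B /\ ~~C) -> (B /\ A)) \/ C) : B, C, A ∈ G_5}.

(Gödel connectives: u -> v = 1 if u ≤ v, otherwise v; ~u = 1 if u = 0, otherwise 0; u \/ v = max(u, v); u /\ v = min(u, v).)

0.25

The minimum is attained at B = 0.25, C = 0.25, A = 0:
  ~C: Gödel ¬ of 0.25 = 0 (operand ≠ 0)
  ~~C: Gödel ¬ of 0 = 1 (operand is 0)
  (B /\ ~~C) = min(0.25, 1) = 0.25
  (B /\ A) = min(0.25, 0) = 0
  ((B /\ ~~C) -> (B /\ A)): 0.25 > 0, so result = 0
  (((B /\ ~~C) -> (B /\ A)) \/ C) = max(0, 0.25) = 0.25
Checking all 125 assignments confirms none give a value below 0.25.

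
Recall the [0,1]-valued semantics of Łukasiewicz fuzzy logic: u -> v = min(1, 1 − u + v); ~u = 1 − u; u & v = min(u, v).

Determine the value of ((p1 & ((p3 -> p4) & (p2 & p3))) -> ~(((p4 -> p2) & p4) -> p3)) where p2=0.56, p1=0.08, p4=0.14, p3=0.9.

0.92

(p3 -> p4): min(1, 1 − 0.9 + 0.14) = 0.24
(p2 & p3) = min(0.56, 0.9) = 0.56
((p3 -> p4) & (p2 & p3)) = min(0.24, 0.56) = 0.24
(p1 & ((p3 -> p4) & (p2 & p3))) = min(0.08, 0.24) = 0.08
(p4 -> p2): min(1, 1 − 0.14 + 0.56) = 1
((p4 -> p2) & p4) = min(1, 0.14) = 0.14
(((p4 -> p2) & p4) -> p3): min(1, 1 − 0.14 + 0.9) = 1
~(((p4 -> p2) & p4) -> p3): Łukasiewicz ¬ gives 1 − 1 = 0
((p1 & ((p3 -> p4) & (p2 & p3))) -> ~(((p4 -> p2) & p4) -> p3)): min(1, 1 − 0.08 + 0) = 0.92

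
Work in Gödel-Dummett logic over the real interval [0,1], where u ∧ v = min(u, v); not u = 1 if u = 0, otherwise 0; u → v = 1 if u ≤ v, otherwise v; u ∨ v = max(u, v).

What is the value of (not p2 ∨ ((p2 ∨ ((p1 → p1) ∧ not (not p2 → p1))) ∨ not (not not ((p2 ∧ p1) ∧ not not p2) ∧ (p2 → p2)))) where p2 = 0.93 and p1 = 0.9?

0.93

not p2: Gödel ¬ of 0.93 = 0 (operand ≠ 0)
(p1 → p1): 0.9 ≤ 0.9, so result = 1
not p2: Gödel ¬ of 0.93 = 0 (operand ≠ 0)
(not p2 → p1): 0 ≤ 0.9, so result = 1
not (not p2 → p1): Gödel ¬ of 1 = 0 (operand ≠ 0)
((p1 → p1) ∧ not (not p2 → p1)) = min(1, 0) = 0
(p2 ∨ ((p1 → p1) ∧ not (not p2 → p1))) = max(0.93, 0) = 0.93
(p2 ∧ p1) = min(0.93, 0.9) = 0.9
not p2: Gödel ¬ of 0.93 = 0 (operand ≠ 0)
not not p2: Gödel ¬ of 0 = 1 (operand is 0)
((p2 ∧ p1) ∧ not not p2) = min(0.9, 1) = 0.9
not ((p2 ∧ p1) ∧ not not p2): Gödel ¬ of 0.9 = 0 (operand ≠ 0)
not not ((p2 ∧ p1) ∧ not not p2): Gödel ¬ of 0 = 1 (operand is 0)
(p2 → p2): 0.93 ≤ 0.93, so result = 1
(not not ((p2 ∧ p1) ∧ not not p2) ∧ (p2 → p2)) = min(1, 1) = 1
not (not not ((p2 ∧ p1) ∧ not not p2) ∧ (p2 → p2)): Gödel ¬ of 1 = 0 (operand ≠ 0)
((p2 ∨ ((p1 → p1) ∧ not (not p2 → p1))) ∨ not (not not ((p2 ∧ p1) ∧ not not p2) ∧ (p2 → p2))) = max(0.93, 0) = 0.93
(not p2 ∨ ((p2 ∨ ((p1 → p1) ∧ not (not p2 → p1))) ∨ not (not not ((p2 ∧ p1) ∧ not not p2) ∧ (p2 → p2)))) = max(0, 0.93) = 0.93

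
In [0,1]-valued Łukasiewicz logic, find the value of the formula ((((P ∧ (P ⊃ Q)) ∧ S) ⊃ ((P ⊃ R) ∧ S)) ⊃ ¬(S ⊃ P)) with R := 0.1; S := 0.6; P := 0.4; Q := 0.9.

(P ⊃ Q): min(1, 1 − 0.4 + 0.9) = 1
(P ∧ (P ⊃ Q)) = min(0.4, 1) = 0.4
((P ∧ (P ⊃ Q)) ∧ S) = min(0.4, 0.6) = 0.4
(P ⊃ R): min(1, 1 − 0.4 + 0.1) = 0.7
((P ⊃ R) ∧ S) = min(0.7, 0.6) = 0.6
(((P ∧ (P ⊃ Q)) ∧ S) ⊃ ((P ⊃ R) ∧ S)): min(1, 1 − 0.4 + 0.6) = 1
(S ⊃ P): min(1, 1 − 0.6 + 0.4) = 0.8
¬(S ⊃ P): Łukasiewicz ¬ gives 1 − 0.8 = 0.2
((((P ∧ (P ⊃ Q)) ∧ S) ⊃ ((P ⊃ R) ∧ S)) ⊃ ¬(S ⊃ P)): min(1, 1 − 1 + 0.2) = 0.2

0.20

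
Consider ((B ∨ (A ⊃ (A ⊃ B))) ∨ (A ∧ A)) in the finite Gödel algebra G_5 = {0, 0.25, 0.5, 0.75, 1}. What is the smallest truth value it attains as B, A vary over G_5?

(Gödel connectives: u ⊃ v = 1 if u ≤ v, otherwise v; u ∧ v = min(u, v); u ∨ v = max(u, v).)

0.25

The minimum is attained at B = 0, A = 0.25:
  (A ⊃ B): 0.25 > 0, so result = 0
  (A ⊃ (A ⊃ B)): 0.25 > 0, so result = 0
  (B ∨ (A ⊃ (A ⊃ B))) = max(0, 0) = 0
  (A ∧ A) = min(0.25, 0.25) = 0.25
  ((B ∨ (A ⊃ (A ⊃ B))) ∨ (A ∧ A)) = max(0, 0.25) = 0.25
Checking all 25 assignments confirms none give a value below 0.25.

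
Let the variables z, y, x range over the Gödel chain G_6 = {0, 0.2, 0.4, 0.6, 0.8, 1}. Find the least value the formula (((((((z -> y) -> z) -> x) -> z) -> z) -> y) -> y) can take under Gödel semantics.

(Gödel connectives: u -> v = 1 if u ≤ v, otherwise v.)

The minimum is attained at z = 0.2, y = 0.2, x = 0:
  (z -> y): 0.2 ≤ 0.2, so result = 1
  ((z -> y) -> z): 1 > 0.2, so result = 0.2
  (((z -> y) -> z) -> x): 0.2 > 0, so result = 0
  ((((z -> y) -> z) -> x) -> z): 0 ≤ 0.2, so result = 1
  (((((z -> y) -> z) -> x) -> z) -> z): 1 > 0.2, so result = 0.2
  ((((((z -> y) -> z) -> x) -> z) -> z) -> y): 0.2 ≤ 0.2, so result = 1
  (((((((z -> y) -> z) -> x) -> z) -> z) -> y) -> y): 1 > 0.2, so result = 0.2
Checking all 216 assignments confirms none give a value below 0.20.

0.20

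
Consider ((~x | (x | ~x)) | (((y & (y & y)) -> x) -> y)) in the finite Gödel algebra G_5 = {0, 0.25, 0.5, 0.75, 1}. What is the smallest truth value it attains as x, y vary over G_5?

0.25

The minimum is attained at x = 0.25, y = 0:
  ~x: Gödel ¬ of 0.25 = 0 (operand ≠ 0)
  ~x: Gödel ¬ of 0.25 = 0 (operand ≠ 0)
  (x | ~x) = max(0.25, 0) = 0.25
  (~x | (x | ~x)) = max(0, 0.25) = 0.25
  (y & y) = min(0, 0) = 0
  (y & (y & y)) = min(0, 0) = 0
  ((y & (y & y)) -> x): 0 ≤ 0.25, so result = 1
  (((y & (y & y)) -> x) -> y): 1 > 0, so result = 0
  ((~x | (x | ~x)) | (((y & (y & y)) -> x) -> y)) = max(0.25, 0) = 0.25
Checking all 25 assignments confirms none give a value below 0.25.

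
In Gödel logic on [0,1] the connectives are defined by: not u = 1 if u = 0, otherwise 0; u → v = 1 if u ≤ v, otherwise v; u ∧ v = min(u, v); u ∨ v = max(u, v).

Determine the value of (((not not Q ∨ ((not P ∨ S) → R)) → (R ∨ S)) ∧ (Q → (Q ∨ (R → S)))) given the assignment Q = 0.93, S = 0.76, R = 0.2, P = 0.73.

0.76

not Q: Gödel ¬ of 0.93 = 0 (operand ≠ 0)
not not Q: Gödel ¬ of 0 = 1 (operand is 0)
not P: Gödel ¬ of 0.73 = 0 (operand ≠ 0)
(not P ∨ S) = max(0, 0.76) = 0.76
((not P ∨ S) → R): 0.76 > 0.2, so result = 0.2
(not not Q ∨ ((not P ∨ S) → R)) = max(1, 0.2) = 1
(R ∨ S) = max(0.2, 0.76) = 0.76
((not not Q ∨ ((not P ∨ S) → R)) → (R ∨ S)): 1 > 0.76, so result = 0.76
(R → S): 0.2 ≤ 0.76, so result = 1
(Q ∨ (R → S)) = max(0.93, 1) = 1
(Q → (Q ∨ (R → S))): 0.93 ≤ 1, so result = 1
(((not not Q ∨ ((not P ∨ S) → R)) → (R ∨ S)) ∧ (Q → (Q ∨ (R → S)))) = min(0.76, 1) = 0.76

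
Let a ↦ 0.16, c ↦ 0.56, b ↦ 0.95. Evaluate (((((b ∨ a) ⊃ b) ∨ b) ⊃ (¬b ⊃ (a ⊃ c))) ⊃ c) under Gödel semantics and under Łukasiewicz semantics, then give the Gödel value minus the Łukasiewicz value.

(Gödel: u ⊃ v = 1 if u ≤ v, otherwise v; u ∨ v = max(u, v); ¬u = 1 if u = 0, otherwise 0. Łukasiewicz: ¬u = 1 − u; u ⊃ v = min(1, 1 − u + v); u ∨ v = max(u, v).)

Gödel evaluation:
  (b ∨ a) = max(0.95, 0.16) = 0.95
  ((b ∨ a) ⊃ b): 0.95 ≤ 0.95, so result = 1
  (((b ∨ a) ⊃ b) ∨ b) = max(1, 0.95) = 1
  ¬b: Gödel ¬ of 0.95 = 0 (operand ≠ 0)
  (a ⊃ c): 0.16 ≤ 0.56, so result = 1
  (¬b ⊃ (a ⊃ c)): 0 ≤ 1, so result = 1
  ((((b ∨ a) ⊃ b) ∨ b) ⊃ (¬b ⊃ (a ⊃ c))): 1 ≤ 1, so result = 1
  (((((b ∨ a) ⊃ b) ∨ b) ⊃ (¬b ⊃ (a ⊃ c))) ⊃ c): 1 > 0.56, so result = 0.56
  Gödel value = 0.56
Łukasiewicz evaluation:
  (b ∨ a) = max(0.95, 0.16) = 0.95
  ((b ∨ a) ⊃ b): min(1, 1 − 0.95 + 0.95) = 1
  (((b ∨ a) ⊃ b) ∨ b) = max(1, 0.95) = 1
  ¬b: Łukasiewicz ¬ gives 1 − 0.95 = 0.05
  (a ⊃ c): min(1, 1 − 0.16 + 0.56) = 1
  (¬b ⊃ (a ⊃ c)): min(1, 1 − 0.05 + 1) = 1
  ((((b ∨ a) ⊃ b) ∨ b) ⊃ (¬b ⊃ (a ⊃ c))): min(1, 1 − 1 + 1) = 1
  (((((b ∨ a) ⊃ b) ∨ b) ⊃ (¬b ⊃ (a ⊃ c))) ⊃ c): min(1, 1 − 1 + 0.56) = 0.56
  Łukasiewicz value = 0.56
Difference: 0.56 − 0.56 = 0.00

0.00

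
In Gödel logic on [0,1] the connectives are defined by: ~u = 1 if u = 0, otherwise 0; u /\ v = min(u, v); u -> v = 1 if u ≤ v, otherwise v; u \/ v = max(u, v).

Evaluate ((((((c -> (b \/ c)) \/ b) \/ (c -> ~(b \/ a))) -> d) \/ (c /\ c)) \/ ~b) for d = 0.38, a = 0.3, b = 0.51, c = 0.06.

0.38

(b \/ c) = max(0.51, 0.06) = 0.51
(c -> (b \/ c)): 0.06 ≤ 0.51, so result = 1
((c -> (b \/ c)) \/ b) = max(1, 0.51) = 1
(b \/ a) = max(0.51, 0.3) = 0.51
~(b \/ a): Gödel ¬ of 0.51 = 0 (operand ≠ 0)
(c -> ~(b \/ a)): 0.06 > 0, so result = 0
(((c -> (b \/ c)) \/ b) \/ (c -> ~(b \/ a))) = max(1, 0) = 1
((((c -> (b \/ c)) \/ b) \/ (c -> ~(b \/ a))) -> d): 1 > 0.38, so result = 0.38
(c /\ c) = min(0.06, 0.06) = 0.06
(((((c -> (b \/ c)) \/ b) \/ (c -> ~(b \/ a))) -> d) \/ (c /\ c)) = max(0.38, 0.06) = 0.38
~b: Gödel ¬ of 0.51 = 0 (operand ≠ 0)
((((((c -> (b \/ c)) \/ b) \/ (c -> ~(b \/ a))) -> d) \/ (c /\ c)) \/ ~b) = max(0.38, 0) = 0.38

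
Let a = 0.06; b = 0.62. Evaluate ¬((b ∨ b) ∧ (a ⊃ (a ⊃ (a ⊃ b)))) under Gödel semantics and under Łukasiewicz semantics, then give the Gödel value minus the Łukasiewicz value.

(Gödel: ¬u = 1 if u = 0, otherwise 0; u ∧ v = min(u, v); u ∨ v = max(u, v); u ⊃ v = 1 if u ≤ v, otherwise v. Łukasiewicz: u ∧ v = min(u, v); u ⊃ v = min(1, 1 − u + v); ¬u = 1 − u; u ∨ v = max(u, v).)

-0.38

Gödel evaluation:
  (b ∨ b) = max(0.62, 0.62) = 0.62
  (a ⊃ b): 0.06 ≤ 0.62, so result = 1
  (a ⊃ (a ⊃ b)): 0.06 ≤ 1, so result = 1
  (a ⊃ (a ⊃ (a ⊃ b))): 0.06 ≤ 1, so result = 1
  ((b ∨ b) ∧ (a ⊃ (a ⊃ (a ⊃ b)))) = min(0.62, 1) = 0.62
  ¬((b ∨ b) ∧ (a ⊃ (a ⊃ (a ⊃ b)))): Gödel ¬ of 0.62 = 0 (operand ≠ 0)
  Gödel value = 0
Łukasiewicz evaluation:
  (b ∨ b) = max(0.62, 0.62) = 0.62
  (a ⊃ b): min(1, 1 − 0.06 + 0.62) = 1
  (a ⊃ (a ⊃ b)): min(1, 1 − 0.06 + 1) = 1
  (a ⊃ (a ⊃ (a ⊃ b))): min(1, 1 − 0.06 + 1) = 1
  ((b ∨ b) ∧ (a ⊃ (a ⊃ (a ⊃ b)))) = min(0.62, 1) = 0.62
  ¬((b ∨ b) ∧ (a ⊃ (a ⊃ (a ⊃ b)))): Łukasiewicz ¬ gives 1 − 0.62 = 0.38
  Łukasiewicz value = 0.38
Difference: 0 − 0.38 = -0.38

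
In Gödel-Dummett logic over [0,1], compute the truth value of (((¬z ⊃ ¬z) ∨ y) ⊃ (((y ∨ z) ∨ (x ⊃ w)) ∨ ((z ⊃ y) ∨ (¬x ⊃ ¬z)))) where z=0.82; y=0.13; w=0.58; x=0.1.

1.00

¬z: Gödel ¬ of 0.82 = 0 (operand ≠ 0)
¬z: Gödel ¬ of 0.82 = 0 (operand ≠ 0)
(¬z ⊃ ¬z): 0 ≤ 0, so result = 1
((¬z ⊃ ¬z) ∨ y) = max(1, 0.13) = 1
(y ∨ z) = max(0.13, 0.82) = 0.82
(x ⊃ w): 0.1 ≤ 0.58, so result = 1
((y ∨ z) ∨ (x ⊃ w)) = max(0.82, 1) = 1
(z ⊃ y): 0.82 > 0.13, so result = 0.13
¬x: Gödel ¬ of 0.1 = 0 (operand ≠ 0)
¬z: Gödel ¬ of 0.82 = 0 (operand ≠ 0)
(¬x ⊃ ¬z): 0 ≤ 0, so result = 1
((z ⊃ y) ∨ (¬x ⊃ ¬z)) = max(0.13, 1) = 1
(((y ∨ z) ∨ (x ⊃ w)) ∨ ((z ⊃ y) ∨ (¬x ⊃ ¬z))) = max(1, 1) = 1
(((¬z ⊃ ¬z) ∨ y) ⊃ (((y ∨ z) ∨ (x ⊃ w)) ∨ ((z ⊃ y) ∨ (¬x ⊃ ¬z)))): 1 ≤ 1, so result = 1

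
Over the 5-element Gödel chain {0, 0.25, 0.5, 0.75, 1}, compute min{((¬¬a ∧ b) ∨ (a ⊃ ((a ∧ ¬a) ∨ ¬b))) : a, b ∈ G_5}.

The minimum is attained at a = 0.25, b = 0.25:
  ¬a: Gödel ¬ of 0.25 = 0 (operand ≠ 0)
  ¬¬a: Gödel ¬ of 0 = 1 (operand is 0)
  (¬¬a ∧ b) = min(1, 0.25) = 0.25
  ¬a: Gödel ¬ of 0.25 = 0 (operand ≠ 0)
  (a ∧ ¬a) = min(0.25, 0) = 0
  ¬b: Gödel ¬ of 0.25 = 0 (operand ≠ 0)
  ((a ∧ ¬a) ∨ ¬b) = max(0, 0) = 0
  (a ⊃ ((a ∧ ¬a) ∨ ¬b)): 0.25 > 0, so result = 0
  ((¬¬a ∧ b) ∨ (a ⊃ ((a ∧ ¬a) ∨ ¬b))) = max(0.25, 0) = 0.25
Checking all 25 assignments confirms none give a value below 0.25.

0.25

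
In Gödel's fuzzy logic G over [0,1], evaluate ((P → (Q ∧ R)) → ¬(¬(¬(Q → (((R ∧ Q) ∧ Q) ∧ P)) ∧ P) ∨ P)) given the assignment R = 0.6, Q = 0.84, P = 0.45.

(Q ∧ R) = min(0.84, 0.6) = 0.6
(P → (Q ∧ R)): 0.45 ≤ 0.6, so result = 1
(R ∧ Q) = min(0.6, 0.84) = 0.6
((R ∧ Q) ∧ Q) = min(0.6, 0.84) = 0.6
(((R ∧ Q) ∧ Q) ∧ P) = min(0.6, 0.45) = 0.45
(Q → (((R ∧ Q) ∧ Q) ∧ P)): 0.84 > 0.45, so result = 0.45
¬(Q → (((R ∧ Q) ∧ Q) ∧ P)): Gödel ¬ of 0.45 = 0 (operand ≠ 0)
(¬(Q → (((R ∧ Q) ∧ Q) ∧ P)) ∧ P) = min(0, 0.45) = 0
¬(¬(Q → (((R ∧ Q) ∧ Q) ∧ P)) ∧ P): Gödel ¬ of 0 = 1 (operand is 0)
(¬(¬(Q → (((R ∧ Q) ∧ Q) ∧ P)) ∧ P) ∨ P) = max(1, 0.45) = 1
¬(¬(¬(Q → (((R ∧ Q) ∧ Q) ∧ P)) ∧ P) ∨ P): Gödel ¬ of 1 = 0 (operand ≠ 0)
((P → (Q ∧ R)) → ¬(¬(¬(Q → (((R ∧ Q) ∧ Q) ∧ P)) ∧ P) ∨ P)): 1 > 0, so result = 0

0.00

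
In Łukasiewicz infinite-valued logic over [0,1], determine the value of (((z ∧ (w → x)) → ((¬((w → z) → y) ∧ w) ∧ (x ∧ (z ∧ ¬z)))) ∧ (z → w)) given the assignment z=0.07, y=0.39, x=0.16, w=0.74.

0.93

(w → x): min(1, 1 − 0.74 + 0.16) = 0.42
(z ∧ (w → x)) = min(0.07, 0.42) = 0.07
(w → z): min(1, 1 − 0.74 + 0.07) = 0.33
((w → z) → y): min(1, 1 − 0.33 + 0.39) = 1
¬((w → z) → y): Łukasiewicz ¬ gives 1 − 1 = 0
(¬((w → z) → y) ∧ w) = min(0, 0.74) = 0
¬z: Łukasiewicz ¬ gives 1 − 0.07 = 0.93
(z ∧ ¬z) = min(0.07, 0.93) = 0.07
(x ∧ (z ∧ ¬z)) = min(0.16, 0.07) = 0.07
((¬((w → z) → y) ∧ w) ∧ (x ∧ (z ∧ ¬z))) = min(0, 0.07) = 0
((z ∧ (w → x)) → ((¬((w → z) → y) ∧ w) ∧ (x ∧ (z ∧ ¬z)))): min(1, 1 − 0.07 + 0) = 0.93
(z → w): min(1, 1 − 0.07 + 0.74) = 1
(((z ∧ (w → x)) → ((¬((w → z) → y) ∧ w) ∧ (x ∧ (z ∧ ¬z)))) ∧ (z → w)) = min(0.93, 1) = 0.93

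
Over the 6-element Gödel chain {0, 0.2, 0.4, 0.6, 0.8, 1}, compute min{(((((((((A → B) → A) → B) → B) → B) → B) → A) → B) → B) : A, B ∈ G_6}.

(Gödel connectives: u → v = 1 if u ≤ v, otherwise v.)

The minimum is attained at A = 0, B = 0.2:
  (A → B): 0 ≤ 0.2, so result = 1
  ((A → B) → A): 1 > 0, so result = 0
  (((A → B) → A) → B): 0 ≤ 0.2, so result = 1
  ((((A → B) → A) → B) → B): 1 > 0.2, so result = 0.2
  (((((A → B) → A) → B) → B) → B): 0.2 ≤ 0.2, so result = 1
  ((((((A → B) → A) → B) → B) → B) → B): 1 > 0.2, so result = 0.2
  (((((((A → B) → A) → B) → B) → B) → B) → A): 0.2 > 0, so result = 0
  ((((((((A → B) → A) → B) → B) → B) → B) → A) → B): 0 ≤ 0.2, so result = 1
  (((((((((A → B) → A) → B) → B) → B) → B) → A) → B) → B): 1 > 0.2, so result = 0.2
Checking all 36 assignments confirms none give a value below 0.20.

0.20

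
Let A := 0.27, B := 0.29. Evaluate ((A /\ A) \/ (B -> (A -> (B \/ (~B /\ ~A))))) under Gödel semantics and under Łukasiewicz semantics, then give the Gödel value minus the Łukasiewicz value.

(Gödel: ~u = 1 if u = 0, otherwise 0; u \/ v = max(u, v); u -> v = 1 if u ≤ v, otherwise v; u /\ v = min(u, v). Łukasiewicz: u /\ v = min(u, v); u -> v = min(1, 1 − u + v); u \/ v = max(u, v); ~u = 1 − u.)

Gödel evaluation:
  (A /\ A) = min(0.27, 0.27) = 0.27
  ~B: Gödel ¬ of 0.29 = 0 (operand ≠ 0)
  ~A: Gödel ¬ of 0.27 = 0 (operand ≠ 0)
  (~B /\ ~A) = min(0, 0) = 0
  (B \/ (~B /\ ~A)) = max(0.29, 0) = 0.29
  (A -> (B \/ (~B /\ ~A))): 0.27 ≤ 0.29, so result = 1
  (B -> (A -> (B \/ (~B /\ ~A)))): 0.29 ≤ 1, so result = 1
  ((A /\ A) \/ (B -> (A -> (B \/ (~B /\ ~A))))) = max(0.27, 1) = 1
  Gödel value = 1
Łukasiewicz evaluation:
  (A /\ A) = min(0.27, 0.27) = 0.27
  ~B: Łukasiewicz ¬ gives 1 − 0.29 = 0.71
  ~A: Łukasiewicz ¬ gives 1 − 0.27 = 0.73
  (~B /\ ~A) = min(0.71, 0.73) = 0.71
  (B \/ (~B /\ ~A)) = max(0.29, 0.71) = 0.71
  (A -> (B \/ (~B /\ ~A))): min(1, 1 − 0.27 + 0.71) = 1
  (B -> (A -> (B \/ (~B /\ ~A)))): min(1, 1 − 0.29 + 1) = 1
  ((A /\ A) \/ (B -> (A -> (B \/ (~B /\ ~A))))) = max(0.27, 1) = 1
  Łukasiewicz value = 1
Difference: 1 − 1 = 0.00

0.00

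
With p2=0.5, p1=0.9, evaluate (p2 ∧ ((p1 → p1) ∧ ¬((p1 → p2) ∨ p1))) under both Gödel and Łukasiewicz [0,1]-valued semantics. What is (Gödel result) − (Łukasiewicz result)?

Gödel evaluation:
  (p1 → p1): 0.9 ≤ 0.9, so result = 1
  (p1 → p2): 0.9 > 0.5, so result = 0.5
  ((p1 → p2) ∨ p1) = max(0.5, 0.9) = 0.9
  ¬((p1 → p2) ∨ p1): Gödel ¬ of 0.9 = 0 (operand ≠ 0)
  ((p1 → p1) ∧ ¬((p1 → p2) ∨ p1)) = min(1, 0) = 0
  (p2 ∧ ((p1 → p1) ∧ ¬((p1 → p2) ∨ p1))) = min(0.5, 0) = 0
  Gödel value = 0
Łukasiewicz evaluation:
  (p1 → p1): min(1, 1 − 0.9 + 0.9) = 1
  (p1 → p2): min(1, 1 − 0.9 + 0.5) = 0.6
  ((p1 → p2) ∨ p1) = max(0.6, 0.9) = 0.9
  ¬((p1 → p2) ∨ p1): Łukasiewicz ¬ gives 1 − 0.9 = 0.1
  ((p1 → p1) ∧ ¬((p1 → p2) ∨ p1)) = min(1, 0.1) = 0.1
  (p2 ∧ ((p1 → p1) ∧ ¬((p1 → p2) ∨ p1))) = min(0.5, 0.1) = 0.1
  Łukasiewicz value = 0.1
Difference: 0 − 0.1 = -0.10

-0.10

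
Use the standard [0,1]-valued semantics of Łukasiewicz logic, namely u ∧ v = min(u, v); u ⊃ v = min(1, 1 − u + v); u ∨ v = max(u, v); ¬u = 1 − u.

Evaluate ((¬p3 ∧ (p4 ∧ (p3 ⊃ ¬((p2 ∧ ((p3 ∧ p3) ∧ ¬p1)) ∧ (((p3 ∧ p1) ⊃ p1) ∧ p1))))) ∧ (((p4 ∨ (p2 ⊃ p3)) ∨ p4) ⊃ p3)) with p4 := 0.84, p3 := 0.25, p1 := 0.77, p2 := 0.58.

0.41

¬p3: Łukasiewicz ¬ gives 1 − 0.25 = 0.75
(p3 ∧ p3) = min(0.25, 0.25) = 0.25
¬p1: Łukasiewicz ¬ gives 1 − 0.77 = 0.23
((p3 ∧ p3) ∧ ¬p1) = min(0.25, 0.23) = 0.23
(p2 ∧ ((p3 ∧ p3) ∧ ¬p1)) = min(0.58, 0.23) = 0.23
(p3 ∧ p1) = min(0.25, 0.77) = 0.25
((p3 ∧ p1) ⊃ p1): min(1, 1 − 0.25 + 0.77) = 1
(((p3 ∧ p1) ⊃ p1) ∧ p1) = min(1, 0.77) = 0.77
((p2 ∧ ((p3 ∧ p3) ∧ ¬p1)) ∧ (((p3 ∧ p1) ⊃ p1) ∧ p1)) = min(0.23, 0.77) = 0.23
¬((p2 ∧ ((p3 ∧ p3) ∧ ¬p1)) ∧ (((p3 ∧ p1) ⊃ p1) ∧ p1)): Łukasiewicz ¬ gives 1 − 0.23 = 0.77
(p3 ⊃ ¬((p2 ∧ ((p3 ∧ p3) ∧ ¬p1)) ∧ (((p3 ∧ p1) ⊃ p1) ∧ p1))): min(1, 1 − 0.25 + 0.77) = 1
(p4 ∧ (p3 ⊃ ¬((p2 ∧ ((p3 ∧ p3) ∧ ¬p1)) ∧ (((p3 ∧ p1) ⊃ p1) ∧ p1)))) = min(0.84, 1) = 0.84
(¬p3 ∧ (p4 ∧ (p3 ⊃ ¬((p2 ∧ ((p3 ∧ p3) ∧ ¬p1)) ∧ (((p3 ∧ p1) ⊃ p1) ∧ p1))))) = min(0.75, 0.84) = 0.75
(p2 ⊃ p3): min(1, 1 − 0.58 + 0.25) = 0.67
(p4 ∨ (p2 ⊃ p3)) = max(0.84, 0.67) = 0.84
((p4 ∨ (p2 ⊃ p3)) ∨ p4) = max(0.84, 0.84) = 0.84
(((p4 ∨ (p2 ⊃ p3)) ∨ p4) ⊃ p3): min(1, 1 − 0.84 + 0.25) = 0.41
((¬p3 ∧ (p4 ∧ (p3 ⊃ ¬((p2 ∧ ((p3 ∧ p3) ∧ ¬p1)) ∧ (((p3 ∧ p1) ⊃ p1) ∧ p1))))) ∧ (((p4 ∨ (p2 ⊃ p3)) ∨ p4) ⊃ p3)) = min(0.75, 0.41) = 0.41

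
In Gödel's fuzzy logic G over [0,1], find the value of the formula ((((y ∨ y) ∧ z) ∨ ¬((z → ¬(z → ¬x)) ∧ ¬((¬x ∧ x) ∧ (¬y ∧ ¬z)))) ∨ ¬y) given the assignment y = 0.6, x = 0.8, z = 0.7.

0.60

(y ∨ y) = max(0.6, 0.6) = 0.6
((y ∨ y) ∧ z) = min(0.6, 0.7) = 0.6
¬x: Gödel ¬ of 0.8 = 0 (operand ≠ 0)
(z → ¬x): 0.7 > 0, so result = 0
¬(z → ¬x): Gödel ¬ of 0 = 1 (operand is 0)
(z → ¬(z → ¬x)): 0.7 ≤ 1, so result = 1
¬x: Gödel ¬ of 0.8 = 0 (operand ≠ 0)
(¬x ∧ x) = min(0, 0.8) = 0
¬y: Gödel ¬ of 0.6 = 0 (operand ≠ 0)
¬z: Gödel ¬ of 0.7 = 0 (operand ≠ 0)
(¬y ∧ ¬z) = min(0, 0) = 0
((¬x ∧ x) ∧ (¬y ∧ ¬z)) = min(0, 0) = 0
¬((¬x ∧ x) ∧ (¬y ∧ ¬z)): Gödel ¬ of 0 = 1 (operand is 0)
((z → ¬(z → ¬x)) ∧ ¬((¬x ∧ x) ∧ (¬y ∧ ¬z))) = min(1, 1) = 1
¬((z → ¬(z → ¬x)) ∧ ¬((¬x ∧ x) ∧ (¬y ∧ ¬z))): Gödel ¬ of 1 = 0 (operand ≠ 0)
(((y ∨ y) ∧ z) ∨ ¬((z → ¬(z → ¬x)) ∧ ¬((¬x ∧ x) ∧ (¬y ∧ ¬z)))) = max(0.6, 0) = 0.6
¬y: Gödel ¬ of 0.6 = 0 (operand ≠ 0)
((((y ∨ y) ∧ z) ∨ ¬((z → ¬(z → ¬x)) ∧ ¬((¬x ∧ x) ∧ (¬y ∧ ¬z)))) ∨ ¬y) = max(0.6, 0) = 0.6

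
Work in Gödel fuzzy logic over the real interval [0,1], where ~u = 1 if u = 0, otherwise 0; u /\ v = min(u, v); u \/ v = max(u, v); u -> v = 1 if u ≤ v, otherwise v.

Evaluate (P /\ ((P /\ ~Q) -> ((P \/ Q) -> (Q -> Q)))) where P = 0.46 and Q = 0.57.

~Q: Gödel ¬ of 0.57 = 0 (operand ≠ 0)
(P /\ ~Q) = min(0.46, 0) = 0
(P \/ Q) = max(0.46, 0.57) = 0.57
(Q -> Q): 0.57 ≤ 0.57, so result = 1
((P \/ Q) -> (Q -> Q)): 0.57 ≤ 1, so result = 1
((P /\ ~Q) -> ((P \/ Q) -> (Q -> Q))): 0 ≤ 1, so result = 1
(P /\ ((P /\ ~Q) -> ((P \/ Q) -> (Q -> Q)))) = min(0.46, 1) = 0.46

0.46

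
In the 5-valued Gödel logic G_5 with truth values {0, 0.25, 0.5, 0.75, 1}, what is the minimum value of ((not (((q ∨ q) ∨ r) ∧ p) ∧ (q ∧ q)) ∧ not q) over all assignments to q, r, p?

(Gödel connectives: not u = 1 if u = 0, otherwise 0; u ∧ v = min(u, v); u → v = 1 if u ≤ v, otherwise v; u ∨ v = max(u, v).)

The minimum is attained at q = 0, r = 0, p = 0:
  (q ∨ q) = max(0, 0) = 0
  ((q ∨ q) ∨ r) = max(0, 0) = 0
  (((q ∨ q) ∨ r) ∧ p) = min(0, 0) = 0
  not (((q ∨ q) ∨ r) ∧ p): Gödel ¬ of 0 = 1 (operand is 0)
  (q ∧ q) = min(0, 0) = 0
  (not (((q ∨ q) ∨ r) ∧ p) ∧ (q ∧ q)) = min(1, 0) = 0
  not q: Gödel ¬ of 0 = 1 (operand is 0)
  ((not (((q ∨ q) ∨ r) ∧ p) ∧ (q ∧ q)) ∧ not q) = min(0, 1) = 0
Checking all 125 assignments confirms none give a value below 0.00.

0.00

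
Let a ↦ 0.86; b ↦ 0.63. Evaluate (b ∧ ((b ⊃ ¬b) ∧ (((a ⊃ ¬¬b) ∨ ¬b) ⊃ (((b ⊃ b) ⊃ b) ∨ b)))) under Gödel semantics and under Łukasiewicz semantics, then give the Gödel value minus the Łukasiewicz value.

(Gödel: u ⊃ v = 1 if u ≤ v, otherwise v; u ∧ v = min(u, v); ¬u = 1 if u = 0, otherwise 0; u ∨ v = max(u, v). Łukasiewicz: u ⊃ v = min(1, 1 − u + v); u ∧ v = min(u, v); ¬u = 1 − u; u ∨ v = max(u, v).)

Gödel evaluation:
  ¬b: Gödel ¬ of 0.63 = 0 (operand ≠ 0)
  (b ⊃ ¬b): 0.63 > 0, so result = 0
  ¬b: Gödel ¬ of 0.63 = 0 (operand ≠ 0)
  ¬¬b: Gödel ¬ of 0 = 1 (operand is 0)
  (a ⊃ ¬¬b): 0.86 ≤ 1, so result = 1
  ¬b: Gödel ¬ of 0.63 = 0 (operand ≠ 0)
  ((a ⊃ ¬¬b) ∨ ¬b) = max(1, 0) = 1
  (b ⊃ b): 0.63 ≤ 0.63, so result = 1
  ((b ⊃ b) ⊃ b): 1 > 0.63, so result = 0.63
  (((b ⊃ b) ⊃ b) ∨ b) = max(0.63, 0.63) = 0.63
  (((a ⊃ ¬¬b) ∨ ¬b) ⊃ (((b ⊃ b) ⊃ b) ∨ b)): 1 > 0.63, so result = 0.63
  ((b ⊃ ¬b) ∧ (((a ⊃ ¬¬b) ∨ ¬b) ⊃ (((b ⊃ b) ⊃ b) ∨ b))) = min(0, 0.63) = 0
  (b ∧ ((b ⊃ ¬b) ∧ (((a ⊃ ¬¬b) ∨ ¬b) ⊃ (((b ⊃ b) ⊃ b) ∨ b)))) = min(0.63, 0) = 0
  Gödel value = 0
Łukasiewicz evaluation:
  ¬b: Łukasiewicz ¬ gives 1 − 0.63 = 0.37
  (b ⊃ ¬b): min(1, 1 − 0.63 + 0.37) = 0.74
  ¬b: Łukasiewicz ¬ gives 1 − 0.63 = 0.37
  ¬¬b: Łukasiewicz ¬ gives 1 − 0.37 = 0.63
  (a ⊃ ¬¬b): min(1, 1 − 0.86 + 0.63) = 0.77
  ¬b: Łukasiewicz ¬ gives 1 − 0.63 = 0.37
  ((a ⊃ ¬¬b) ∨ ¬b) = max(0.77, 0.37) = 0.77
  (b ⊃ b): min(1, 1 − 0.63 + 0.63) = 1
  ((b ⊃ b) ⊃ b): min(1, 1 − 1 + 0.63) = 0.63
  (((b ⊃ b) ⊃ b) ∨ b) = max(0.63, 0.63) = 0.63
  (((a ⊃ ¬¬b) ∨ ¬b) ⊃ (((b ⊃ b) ⊃ b) ∨ b)): min(1, 1 − 0.77 + 0.63) = 0.86
  ((b ⊃ ¬b) ∧ (((a ⊃ ¬¬b) ∨ ¬b) ⊃ (((b ⊃ b) ⊃ b) ∨ b))) = min(0.74, 0.86) = 0.74
  (b ∧ ((b ⊃ ¬b) ∧ (((a ⊃ ¬¬b) ∨ ¬b) ⊃ (((b ⊃ b) ⊃ b) ∨ b)))) = min(0.63, 0.74) = 0.63
  Łukasiewicz value = 0.63
Difference: 0 − 0.63 = -0.63

-0.63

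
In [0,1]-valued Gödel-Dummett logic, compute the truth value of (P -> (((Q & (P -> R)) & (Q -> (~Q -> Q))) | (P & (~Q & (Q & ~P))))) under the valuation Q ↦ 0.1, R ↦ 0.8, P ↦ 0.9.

(P -> R): 0.9 > 0.8, so result = 0.8
(Q & (P -> R)) = min(0.1, 0.8) = 0.1
~Q: Gödel ¬ of 0.1 = 0 (operand ≠ 0)
(~Q -> Q): 0 ≤ 0.1, so result = 1
(Q -> (~Q -> Q)): 0.1 ≤ 1, so result = 1
((Q & (P -> R)) & (Q -> (~Q -> Q))) = min(0.1, 1) = 0.1
~Q: Gödel ¬ of 0.1 = 0 (operand ≠ 0)
~P: Gödel ¬ of 0.9 = 0 (operand ≠ 0)
(Q & ~P) = min(0.1, 0) = 0
(~Q & (Q & ~P)) = min(0, 0) = 0
(P & (~Q & (Q & ~P))) = min(0.9, 0) = 0
(((Q & (P -> R)) & (Q -> (~Q -> Q))) | (P & (~Q & (Q & ~P)))) = max(0.1, 0) = 0.1
(P -> (((Q & (P -> R)) & (Q -> (~Q -> Q))) | (P & (~Q & (Q & ~P))))): 0.9 > 0.1, so result = 0.1

0.10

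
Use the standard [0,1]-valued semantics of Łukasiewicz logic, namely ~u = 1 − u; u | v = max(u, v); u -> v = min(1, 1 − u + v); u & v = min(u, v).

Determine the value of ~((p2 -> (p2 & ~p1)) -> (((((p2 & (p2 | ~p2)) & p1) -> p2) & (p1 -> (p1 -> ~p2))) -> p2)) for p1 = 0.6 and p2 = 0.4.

~p1: Łukasiewicz ¬ gives 1 − 0.6 = 0.4
(p2 & ~p1) = min(0.4, 0.4) = 0.4
(p2 -> (p2 & ~p1)): min(1, 1 − 0.4 + 0.4) = 1
~p2: Łukasiewicz ¬ gives 1 − 0.4 = 0.6
(p2 | ~p2) = max(0.4, 0.6) = 0.6
(p2 & (p2 | ~p2)) = min(0.4, 0.6) = 0.4
((p2 & (p2 | ~p2)) & p1) = min(0.4, 0.6) = 0.4
(((p2 & (p2 | ~p2)) & p1) -> p2): min(1, 1 − 0.4 + 0.4) = 1
~p2: Łukasiewicz ¬ gives 1 − 0.4 = 0.6
(p1 -> ~p2): min(1, 1 − 0.6 + 0.6) = 1
(p1 -> (p1 -> ~p2)): min(1, 1 − 0.6 + 1) = 1
((((p2 & (p2 | ~p2)) & p1) -> p2) & (p1 -> (p1 -> ~p2))) = min(1, 1) = 1
(((((p2 & (p2 | ~p2)) & p1) -> p2) & (p1 -> (p1 -> ~p2))) -> p2): min(1, 1 − 1 + 0.4) = 0.4
((p2 -> (p2 & ~p1)) -> (((((p2 & (p2 | ~p2)) & p1) -> p2) & (p1 -> (p1 -> ~p2))) -> p2)): min(1, 1 − 1 + 0.4) = 0.4
~((p2 -> (p2 & ~p1)) -> (((((p2 & (p2 | ~p2)) & p1) -> p2) & (p1 -> (p1 -> ~p2))) -> p2)): Łukasiewicz ¬ gives 1 − 0.4 = 0.6

0.60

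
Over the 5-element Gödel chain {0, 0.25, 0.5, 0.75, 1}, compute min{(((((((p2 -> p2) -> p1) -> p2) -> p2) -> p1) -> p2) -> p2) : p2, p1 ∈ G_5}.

0.25

The minimum is attained at p2 = 0.25, p1 = 0:
  (p2 -> p2): 0.25 ≤ 0.25, so result = 1
  ((p2 -> p2) -> p1): 1 > 0, so result = 0
  (((p2 -> p2) -> p1) -> p2): 0 ≤ 0.25, so result = 1
  ((((p2 -> p2) -> p1) -> p2) -> p2): 1 > 0.25, so result = 0.25
  (((((p2 -> p2) -> p1) -> p2) -> p2) -> p1): 0.25 > 0, so result = 0
  ((((((p2 -> p2) -> p1) -> p2) -> p2) -> p1) -> p2): 0 ≤ 0.25, so result = 1
  (((((((p2 -> p2) -> p1) -> p2) -> p2) -> p1) -> p2) -> p2): 1 > 0.25, so result = 0.25
Checking all 25 assignments confirms none give a value below 0.25.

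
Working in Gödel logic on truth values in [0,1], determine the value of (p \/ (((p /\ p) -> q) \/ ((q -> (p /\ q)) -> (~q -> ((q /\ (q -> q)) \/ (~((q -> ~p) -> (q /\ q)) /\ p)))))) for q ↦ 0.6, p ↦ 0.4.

(p /\ p) = min(0.4, 0.4) = 0.4
((p /\ p) -> q): 0.4 ≤ 0.6, so result = 1
(p /\ q) = min(0.4, 0.6) = 0.4
(q -> (p /\ q)): 0.6 > 0.4, so result = 0.4
~q: Gödel ¬ of 0.6 = 0 (operand ≠ 0)
(q -> q): 0.6 ≤ 0.6, so result = 1
(q /\ (q -> q)) = min(0.6, 1) = 0.6
~p: Gödel ¬ of 0.4 = 0 (operand ≠ 0)
(q -> ~p): 0.6 > 0, so result = 0
(q /\ q) = min(0.6, 0.6) = 0.6
((q -> ~p) -> (q /\ q)): 0 ≤ 0.6, so result = 1
~((q -> ~p) -> (q /\ q)): Gödel ¬ of 1 = 0 (operand ≠ 0)
(~((q -> ~p) -> (q /\ q)) /\ p) = min(0, 0.4) = 0
((q /\ (q -> q)) \/ (~((q -> ~p) -> (q /\ q)) /\ p)) = max(0.6, 0) = 0.6
(~q -> ((q /\ (q -> q)) \/ (~((q -> ~p) -> (q /\ q)) /\ p))): 0 ≤ 0.6, so result = 1
((q -> (p /\ q)) -> (~q -> ((q /\ (q -> q)) \/ (~((q -> ~p) -> (q /\ q)) /\ p)))): 0.4 ≤ 1, so result = 1
(((p /\ p) -> q) \/ ((q -> (p /\ q)) -> (~q -> ((q /\ (q -> q)) \/ (~((q -> ~p) -> (q /\ q)) /\ p))))) = max(1, 1) = 1
(p \/ (((p /\ p) -> q) \/ ((q -> (p /\ q)) -> (~q -> ((q /\ (q -> q)) \/ (~((q -> ~p) -> (q /\ q)) /\ p)))))) = max(0.4, 1) = 1

1.00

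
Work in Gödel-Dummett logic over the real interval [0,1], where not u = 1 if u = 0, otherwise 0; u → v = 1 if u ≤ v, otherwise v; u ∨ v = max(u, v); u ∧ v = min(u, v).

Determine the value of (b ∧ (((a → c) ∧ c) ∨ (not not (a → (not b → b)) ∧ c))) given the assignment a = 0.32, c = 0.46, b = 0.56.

0.46

(a → c): 0.32 ≤ 0.46, so result = 1
((a → c) ∧ c) = min(1, 0.46) = 0.46
not b: Gödel ¬ of 0.56 = 0 (operand ≠ 0)
(not b → b): 0 ≤ 0.56, so result = 1
(a → (not b → b)): 0.32 ≤ 1, so result = 1
not (a → (not b → b)): Gödel ¬ of 1 = 0 (operand ≠ 0)
not not (a → (not b → b)): Gödel ¬ of 0 = 1 (operand is 0)
(not not (a → (not b → b)) ∧ c) = min(1, 0.46) = 0.46
(((a → c) ∧ c) ∨ (not not (a → (not b → b)) ∧ c)) = max(0.46, 0.46) = 0.46
(b ∧ (((a → c) ∧ c) ∨ (not not (a → (not b → b)) ∧ c))) = min(0.56, 0.46) = 0.46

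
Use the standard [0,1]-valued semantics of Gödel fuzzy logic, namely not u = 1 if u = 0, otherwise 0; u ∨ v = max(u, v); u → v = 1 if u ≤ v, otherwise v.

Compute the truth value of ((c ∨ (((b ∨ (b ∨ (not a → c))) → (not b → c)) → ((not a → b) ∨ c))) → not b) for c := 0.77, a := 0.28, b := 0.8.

0.00

not a: Gödel ¬ of 0.28 = 0 (operand ≠ 0)
(not a → c): 0 ≤ 0.77, so result = 1
(b ∨ (not a → c)) = max(0.8, 1) = 1
(b ∨ (b ∨ (not a → c))) = max(0.8, 1) = 1
not b: Gödel ¬ of 0.8 = 0 (operand ≠ 0)
(not b → c): 0 ≤ 0.77, so result = 1
((b ∨ (b ∨ (not a → c))) → (not b → c)): 1 ≤ 1, so result = 1
not a: Gödel ¬ of 0.28 = 0 (operand ≠ 0)
(not a → b): 0 ≤ 0.8, so result = 1
((not a → b) ∨ c) = max(1, 0.77) = 1
(((b ∨ (b ∨ (not a → c))) → (not b → c)) → ((not a → b) ∨ c)): 1 ≤ 1, so result = 1
(c ∨ (((b ∨ (b ∨ (not a → c))) → (not b → c)) → ((not a → b) ∨ c))) = max(0.77, 1) = 1
not b: Gödel ¬ of 0.8 = 0 (operand ≠ 0)
((c ∨ (((b ∨ (b ∨ (not a → c))) → (not b → c)) → ((not a → b) ∨ c))) → not b): 1 > 0, so result = 0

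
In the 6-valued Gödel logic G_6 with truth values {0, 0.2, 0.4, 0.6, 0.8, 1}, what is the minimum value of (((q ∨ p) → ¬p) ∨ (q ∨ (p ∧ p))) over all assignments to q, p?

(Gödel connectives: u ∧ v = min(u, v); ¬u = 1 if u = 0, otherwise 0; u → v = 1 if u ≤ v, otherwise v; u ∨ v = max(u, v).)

The minimum is attained at q = 0, p = 0.2:
  (q ∨ p) = max(0, 0.2) = 0.2
  ¬p: Gödel ¬ of 0.2 = 0 (operand ≠ 0)
  ((q ∨ p) → ¬p): 0.2 > 0, so result = 0
  (p ∧ p) = min(0.2, 0.2) = 0.2
  (q ∨ (p ∧ p)) = max(0, 0.2) = 0.2
  (((q ∨ p) → ¬p) ∨ (q ∨ (p ∧ p))) = max(0, 0.2) = 0.2
Checking all 36 assignments confirms none give a value below 0.20.

0.20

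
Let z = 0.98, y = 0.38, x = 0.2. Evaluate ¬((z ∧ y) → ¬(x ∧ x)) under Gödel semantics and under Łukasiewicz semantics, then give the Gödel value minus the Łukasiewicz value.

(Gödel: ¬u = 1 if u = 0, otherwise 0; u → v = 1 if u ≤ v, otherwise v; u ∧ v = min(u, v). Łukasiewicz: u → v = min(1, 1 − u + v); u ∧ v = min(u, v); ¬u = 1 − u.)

Gödel evaluation:
  (z ∧ y) = min(0.98, 0.38) = 0.38
  (x ∧ x) = min(0.2, 0.2) = 0.2
  ¬(x ∧ x): Gödel ¬ of 0.2 = 0 (operand ≠ 0)
  ((z ∧ y) → ¬(x ∧ x)): 0.38 > 0, so result = 0
  ¬((z ∧ y) → ¬(x ∧ x)): Gödel ¬ of 0 = 1 (operand is 0)
  Gödel value = 1
Łukasiewicz evaluation:
  (z ∧ y) = min(0.98, 0.38) = 0.38
  (x ∧ x) = min(0.2, 0.2) = 0.2
  ¬(x ∧ x): Łukasiewicz ¬ gives 1 − 0.2 = 0.8
  ((z ∧ y) → ¬(x ∧ x)): min(1, 1 − 0.38 + 0.8) = 1
  ¬((z ∧ y) → ¬(x ∧ x)): Łukasiewicz ¬ gives 1 − 1 = 0
  Łukasiewicz value = 0
Difference: 1 − 0 = 1.00

1.00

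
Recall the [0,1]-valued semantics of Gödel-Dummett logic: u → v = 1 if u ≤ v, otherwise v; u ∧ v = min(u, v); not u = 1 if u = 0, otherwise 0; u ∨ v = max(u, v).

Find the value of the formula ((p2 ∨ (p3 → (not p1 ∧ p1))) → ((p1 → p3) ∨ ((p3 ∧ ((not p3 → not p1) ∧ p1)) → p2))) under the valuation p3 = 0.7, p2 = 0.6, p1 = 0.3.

1.00

not p1: Gödel ¬ of 0.3 = 0 (operand ≠ 0)
(not p1 ∧ p1) = min(0, 0.3) = 0
(p3 → (not p1 ∧ p1)): 0.7 > 0, so result = 0
(p2 ∨ (p3 → (not p1 ∧ p1))) = max(0.6, 0) = 0.6
(p1 → p3): 0.3 ≤ 0.7, so result = 1
not p3: Gödel ¬ of 0.7 = 0 (operand ≠ 0)
not p1: Gödel ¬ of 0.3 = 0 (operand ≠ 0)
(not p3 → not p1): 0 ≤ 0, so result = 1
((not p3 → not p1) ∧ p1) = min(1, 0.3) = 0.3
(p3 ∧ ((not p3 → not p1) ∧ p1)) = min(0.7, 0.3) = 0.3
((p3 ∧ ((not p3 → not p1) ∧ p1)) → p2): 0.3 ≤ 0.6, so result = 1
((p1 → p3) ∨ ((p3 ∧ ((not p3 → not p1) ∧ p1)) → p2)) = max(1, 1) = 1
((p2 ∨ (p3 → (not p1 ∧ p1))) → ((p1 → p3) ∨ ((p3 ∧ ((not p3 → not p1) ∧ p1)) → p2))): 0.6 ≤ 1, so result = 1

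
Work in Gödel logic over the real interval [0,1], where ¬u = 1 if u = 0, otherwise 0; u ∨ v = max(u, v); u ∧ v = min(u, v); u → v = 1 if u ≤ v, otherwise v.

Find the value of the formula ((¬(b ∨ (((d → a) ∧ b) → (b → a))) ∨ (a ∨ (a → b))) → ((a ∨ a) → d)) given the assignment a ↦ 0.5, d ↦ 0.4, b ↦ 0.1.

(d → a): 0.4 ≤ 0.5, so result = 1
((d → a) ∧ b) = min(1, 0.1) = 0.1
(b → a): 0.1 ≤ 0.5, so result = 1
(((d → a) ∧ b) → (b → a)): 0.1 ≤ 1, so result = 1
(b ∨ (((d → a) ∧ b) → (b → a))) = max(0.1, 1) = 1
¬(b ∨ (((d → a) ∧ b) → (b → a))): Gödel ¬ of 1 = 0 (operand ≠ 0)
(a → b): 0.5 > 0.1, so result = 0.1
(a ∨ (a → b)) = max(0.5, 0.1) = 0.5
(¬(b ∨ (((d → a) ∧ b) → (b → a))) ∨ (a ∨ (a → b))) = max(0, 0.5) = 0.5
(a ∨ a) = max(0.5, 0.5) = 0.5
((a ∨ a) → d): 0.5 > 0.4, so result = 0.4
((¬(b ∨ (((d → a) ∧ b) → (b → a))) ∨ (a ∨ (a → b))) → ((a ∨ a) → d)): 0.5 > 0.4, so result = 0.4

0.40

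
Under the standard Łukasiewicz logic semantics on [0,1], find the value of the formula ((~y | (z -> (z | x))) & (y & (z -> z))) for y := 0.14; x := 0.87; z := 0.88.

~y: Łukasiewicz ¬ gives 1 − 0.14 = 0.86
(z | x) = max(0.88, 0.87) = 0.88
(z -> (z | x)): min(1, 1 − 0.88 + 0.88) = 1
(~y | (z -> (z | x))) = max(0.86, 1) = 1
(z -> z): min(1, 1 − 0.88 + 0.88) = 1
(y & (z -> z)) = min(0.14, 1) = 0.14
((~y | (z -> (z | x))) & (y & (z -> z))) = min(1, 0.14) = 0.14

0.14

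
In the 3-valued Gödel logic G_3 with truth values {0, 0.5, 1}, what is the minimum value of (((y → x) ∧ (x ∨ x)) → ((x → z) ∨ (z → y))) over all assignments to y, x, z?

The minimum is attained at y = 0, x = 1, z = 0.5:
  (y → x): 0 ≤ 1, so result = 1
  (x ∨ x) = max(1, 1) = 1
  ((y → x) ∧ (x ∨ x)) = min(1, 1) = 1
  (x → z): 1 > 0.5, so result = 0.5
  (z → y): 0.5 > 0, so result = 0
  ((x → z) ∨ (z → y)) = max(0.5, 0) = 0.5
  (((y → x) ∧ (x ∨ x)) → ((x → z) ∨ (z → y))): 1 > 0.5, so result = 0.5
Checking all 27 assignments confirms none give a value below 0.50.

0.50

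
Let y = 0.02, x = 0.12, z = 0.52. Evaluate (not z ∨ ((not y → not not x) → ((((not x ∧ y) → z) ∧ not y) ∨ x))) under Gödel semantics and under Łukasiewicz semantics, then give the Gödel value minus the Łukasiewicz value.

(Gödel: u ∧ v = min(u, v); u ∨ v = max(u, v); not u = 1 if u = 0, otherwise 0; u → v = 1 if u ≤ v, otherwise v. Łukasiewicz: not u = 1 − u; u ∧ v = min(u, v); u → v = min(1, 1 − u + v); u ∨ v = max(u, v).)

Gödel evaluation:
  not z: Gödel ¬ of 0.52 = 0 (operand ≠ 0)
  not y: Gödel ¬ of 0.02 = 0 (operand ≠ 0)
  not x: Gödel ¬ of 0.12 = 0 (operand ≠ 0)
  not not x: Gödel ¬ of 0 = 1 (operand is 0)
  (not y → not not x): 0 ≤ 1, so result = 1
  not x: Gödel ¬ of 0.12 = 0 (operand ≠ 0)
  (not x ∧ y) = min(0, 0.02) = 0
  ((not x ∧ y) → z): 0 ≤ 0.52, so result = 1
  not y: Gödel ¬ of 0.02 = 0 (operand ≠ 0)
  (((not x ∧ y) → z) ∧ not y) = min(1, 0) = 0
  ((((not x ∧ y) → z) ∧ not y) ∨ x) = max(0, 0.12) = 0.12
  ((not y → not not x) → ((((not x ∧ y) → z) ∧ not y) ∨ x)): 1 > 0.12, so result = 0.12
  (not z ∨ ((not y → not not x) → ((((not x ∧ y) → z) ∧ not y) ∨ x))) = max(0, 0.12) = 0.12
  Gödel value = 0.12
Łukasiewicz evaluation:
  not z: Łukasiewicz ¬ gives 1 − 0.52 = 0.48
  not y: Łukasiewicz ¬ gives 1 − 0.02 = 0.98
  not x: Łukasiewicz ¬ gives 1 − 0.12 = 0.88
  not not x: Łukasiewicz ¬ gives 1 − 0.88 = 0.12
  (not y → not not x): min(1, 1 − 0.98 + 0.12) = 0.14
  not x: Łukasiewicz ¬ gives 1 − 0.12 = 0.88
  (not x ∧ y) = min(0.88, 0.02) = 0.02
  ((not x ∧ y) → z): min(1, 1 − 0.02 + 0.52) = 1
  not y: Łukasiewicz ¬ gives 1 − 0.02 = 0.98
  (((not x ∧ y) → z) ∧ not y) = min(1, 0.98) = 0.98
  ((((not x ∧ y) → z) ∧ not y) ∨ x) = max(0.98, 0.12) = 0.98
  ((not y → not not x) → ((((not x ∧ y) → z) ∧ not y) ∨ x)): min(1, 1 − 0.14 + 0.98) = 1
  (not z ∨ ((not y → not not x) → ((((not x ∧ y) → z) ∧ not y) ∨ x))) = max(0.48, 1) = 1
  Łukasiewicz value = 1
Difference: 0.12 − 1 = -0.88

-0.88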